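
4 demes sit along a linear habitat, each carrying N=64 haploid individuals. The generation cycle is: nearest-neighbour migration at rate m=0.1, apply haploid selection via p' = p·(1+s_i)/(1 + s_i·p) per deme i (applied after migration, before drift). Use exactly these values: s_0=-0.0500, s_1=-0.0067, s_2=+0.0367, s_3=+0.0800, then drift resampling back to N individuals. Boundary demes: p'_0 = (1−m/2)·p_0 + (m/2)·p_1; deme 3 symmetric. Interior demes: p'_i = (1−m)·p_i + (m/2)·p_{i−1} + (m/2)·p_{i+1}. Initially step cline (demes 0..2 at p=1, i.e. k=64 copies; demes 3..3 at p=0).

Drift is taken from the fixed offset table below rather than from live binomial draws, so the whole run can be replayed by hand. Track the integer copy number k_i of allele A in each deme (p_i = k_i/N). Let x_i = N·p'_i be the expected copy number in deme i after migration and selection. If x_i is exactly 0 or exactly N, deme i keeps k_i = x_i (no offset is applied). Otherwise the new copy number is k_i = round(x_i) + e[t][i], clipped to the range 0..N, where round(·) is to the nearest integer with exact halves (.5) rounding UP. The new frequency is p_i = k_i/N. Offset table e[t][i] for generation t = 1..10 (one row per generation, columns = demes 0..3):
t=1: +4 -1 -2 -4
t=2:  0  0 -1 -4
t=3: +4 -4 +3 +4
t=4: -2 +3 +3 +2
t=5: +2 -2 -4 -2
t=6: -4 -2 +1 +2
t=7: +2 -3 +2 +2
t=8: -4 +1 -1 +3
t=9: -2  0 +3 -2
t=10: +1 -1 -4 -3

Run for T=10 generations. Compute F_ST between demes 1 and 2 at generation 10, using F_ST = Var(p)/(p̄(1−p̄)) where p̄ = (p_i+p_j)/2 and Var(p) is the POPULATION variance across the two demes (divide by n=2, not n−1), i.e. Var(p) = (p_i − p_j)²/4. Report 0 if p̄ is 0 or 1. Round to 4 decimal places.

t=0: k=[64 64 64 0]
t=1: x=[64.0000 64.0000 60.9078 3.4422] k=[64 64 59 0]
t=2: x=[64.0000 63.7483 56.5408 3.1743] k=[64 64 56 0]
t=3: x=[64.0000 63.5973 53.9101 3.0135] k=[64 60 57 7]
t=4: x=[63.7895 60.0250 54.9341 10.1396] k=[62 63 58 12]
t=5: x=[61.9507 62.6914 56.2002 15.1728] k=[64 61 52 13]
t=6: x=[63.8421 60.6789 50.8799 15.8498] k=[60 59 52 18]
t=7: x=[59.7510 58.6672 51.0268 20.7647] k=[62 56 53 23]
t=8: x=[61.5835 56.1036 52.0053 25.6737] k=[58 57 51 29]
t=9: x=[57.6631 56.7067 50.5861 31.3292] k=[56 57 54 29]
t=10: x=[55.6859 56.7569 53.2268 31.4797] k=[57 56 49 28]

0.0203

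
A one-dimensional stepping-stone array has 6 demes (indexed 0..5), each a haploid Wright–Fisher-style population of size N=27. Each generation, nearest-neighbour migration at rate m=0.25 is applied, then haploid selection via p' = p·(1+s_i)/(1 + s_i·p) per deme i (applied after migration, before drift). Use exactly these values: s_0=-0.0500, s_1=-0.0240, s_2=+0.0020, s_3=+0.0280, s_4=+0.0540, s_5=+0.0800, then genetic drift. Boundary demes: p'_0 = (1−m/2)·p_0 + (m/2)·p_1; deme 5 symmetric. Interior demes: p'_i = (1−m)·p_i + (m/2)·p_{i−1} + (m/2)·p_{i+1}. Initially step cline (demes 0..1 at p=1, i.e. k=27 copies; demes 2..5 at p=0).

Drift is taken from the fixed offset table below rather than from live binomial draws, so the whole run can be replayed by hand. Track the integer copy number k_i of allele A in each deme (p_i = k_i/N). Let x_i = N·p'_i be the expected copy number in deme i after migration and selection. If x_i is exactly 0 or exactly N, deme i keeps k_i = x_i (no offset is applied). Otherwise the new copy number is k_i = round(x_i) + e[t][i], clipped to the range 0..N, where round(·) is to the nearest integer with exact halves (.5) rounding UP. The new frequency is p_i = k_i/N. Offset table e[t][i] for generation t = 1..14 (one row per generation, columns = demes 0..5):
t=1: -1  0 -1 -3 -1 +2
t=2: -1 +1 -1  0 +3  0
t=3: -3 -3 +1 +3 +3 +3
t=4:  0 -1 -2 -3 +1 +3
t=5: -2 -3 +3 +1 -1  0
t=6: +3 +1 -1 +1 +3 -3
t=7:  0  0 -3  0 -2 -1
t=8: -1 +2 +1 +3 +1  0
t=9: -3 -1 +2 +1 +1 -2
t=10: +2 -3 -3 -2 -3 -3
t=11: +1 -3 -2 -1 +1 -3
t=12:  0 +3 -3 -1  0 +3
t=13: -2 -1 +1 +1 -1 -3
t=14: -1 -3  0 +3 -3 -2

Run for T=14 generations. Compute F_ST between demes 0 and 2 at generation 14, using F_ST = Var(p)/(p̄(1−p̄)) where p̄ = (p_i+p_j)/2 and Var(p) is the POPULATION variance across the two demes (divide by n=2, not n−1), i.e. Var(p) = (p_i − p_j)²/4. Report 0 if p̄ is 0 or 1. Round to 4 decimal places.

0.0427

t=0: k=[27 27 0 0 0 0]
t=1: x=[27.0000 23.5526 3.3809 0.0000 0.0000 0.0000] k=[27 24 2 0 0 0]
t=2: x=[26.6056 21.5197 4.5075 0.2569 0.0000 0.0000] k=[26 23 4 0 0 0]
t=3: x=[25.5565 20.8859 5.8842 0.5137 0.0000 0.0000] k=[23 18 7 4 0 0]
t=4: x=[22.1751 17.0982 8.0113 3.9676 0.5265 0.0000] k=[22 16 6 1 2 0]
t=5: x=[21.0145 15.3393 6.6350 1.7957 1.7072 0.2698] k=[19 12 10 3 1 0]
t=6: x=[17.8168 12.4618 9.3872 3.7125 1.1831 0.1350] k=[21 13 8 5 4 0]
t=7: x=[19.7308 13.2111 8.2615 5.3678 3.7932 0.5392] k=[20 13 5 5 2 0]
t=8: x=[18.8359 12.7115 6.0093 4.7318 2.2303 0.2698] k=[18 15 7 8 3 0]
t=9: x=[17.3087 14.2116 8.1364 7.3974 3.4034 0.4046] k=[14 13 10 8 4 0]
t=10: x=[13.5289 12.5866 10.1376 7.9035 4.1825 0.5392] k=[16 10 7 6 1 0]
t=11: x=[14.9085 10.2203 7.2606 5.6219 1.5763 0.1350] k=[16 7 5 5 3 0]
t=12: x=[14.5315 7.7402 5.2585 4.8591 3.0129 0.4046] k=[15 11 2 4 3 3]
t=13: x=[14.1551 10.2203 3.3809 3.7125 3.2733 3.2115] k=[12 9 4 5 2 0]
t=14: x=[11.2867 8.6069 4.7578 4.6045 2.2303 0.2698] k=[10 6 5 8 0 0]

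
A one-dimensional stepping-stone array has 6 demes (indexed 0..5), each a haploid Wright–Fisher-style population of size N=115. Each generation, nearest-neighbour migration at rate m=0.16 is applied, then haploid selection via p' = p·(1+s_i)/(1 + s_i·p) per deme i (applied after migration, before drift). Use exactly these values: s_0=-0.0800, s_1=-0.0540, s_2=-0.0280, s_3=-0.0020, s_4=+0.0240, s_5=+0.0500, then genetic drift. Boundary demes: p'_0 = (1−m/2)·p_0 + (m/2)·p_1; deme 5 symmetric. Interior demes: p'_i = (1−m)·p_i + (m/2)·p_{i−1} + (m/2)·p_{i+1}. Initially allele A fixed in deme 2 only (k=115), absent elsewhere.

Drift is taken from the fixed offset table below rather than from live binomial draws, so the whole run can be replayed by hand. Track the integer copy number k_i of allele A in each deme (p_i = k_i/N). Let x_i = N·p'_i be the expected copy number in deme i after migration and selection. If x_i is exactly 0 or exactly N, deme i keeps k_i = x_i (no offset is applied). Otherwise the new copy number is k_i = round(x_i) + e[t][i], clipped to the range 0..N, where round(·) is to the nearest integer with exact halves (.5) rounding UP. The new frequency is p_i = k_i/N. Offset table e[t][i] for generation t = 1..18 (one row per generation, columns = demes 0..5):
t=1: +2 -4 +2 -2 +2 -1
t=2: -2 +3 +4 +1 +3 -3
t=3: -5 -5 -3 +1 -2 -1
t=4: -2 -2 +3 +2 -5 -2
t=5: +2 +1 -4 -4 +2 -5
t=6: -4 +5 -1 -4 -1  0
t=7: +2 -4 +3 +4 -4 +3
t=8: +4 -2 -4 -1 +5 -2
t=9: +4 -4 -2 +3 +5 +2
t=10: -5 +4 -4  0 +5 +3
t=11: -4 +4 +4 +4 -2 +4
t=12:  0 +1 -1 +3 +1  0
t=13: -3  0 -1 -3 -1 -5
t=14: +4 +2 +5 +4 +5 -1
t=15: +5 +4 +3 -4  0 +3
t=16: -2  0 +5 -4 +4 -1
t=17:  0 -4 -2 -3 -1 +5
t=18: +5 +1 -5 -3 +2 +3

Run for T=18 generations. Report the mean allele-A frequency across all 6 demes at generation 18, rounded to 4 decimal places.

t=0: k=[0 0 115 0 0 0]
t=1: x=[0.0000 8.7410 96.1568 9.1831 0.0000 0.0000] k=[0 5 98 7 0 0]
t=2: x=[0.3681 11.4546 82.6235 13.6958 0.5734 0.0000] k=[0 14 87 15 4 0]
t=3: x=[1.0312 17.8662 74.6594 19.8471 4.6650 0.3360] k=[0 13 72 21 3 0]
t=4: x=[0.9575 15.9038 62.3905 23.6024 4.2970 0.2520] k=[0 14 65 26 0 0]
t=5: x=[1.0312 16.1730 56.9835 26.9986 2.1290 0.0000] k=[3 17 53 23 4 0]
t=6: x=[3.8013 17.9047 46.9291 23.8421 5.3190 0.3360] k=[0 23 46 20 4 0]
t=7: x=[1.6950 21.9956 41.3252 20.7659 5.0738 0.3360] k=[4 18 44 25 1 3]
t=8: x=[4.7272 18.0973 39.6589 24.5613 3.1519 2.9783] k=[9 16 36 24 8 1]
t=9: x=[8.8541 16.2499 32.7705 23.6424 8.9131 1.6369] k=[13 12 31 27 14 4]
t=10: x=[11.9942 12.9483 28.5462 26.2394 14.5386 5.0295] k=[7 17 25 26 20 8]
t=11: x=[7.2152 16.0576 23.8979 25.4004 19.9074 9.3715] k=[3 20 28 29 18 13]
t=12: x=[4.0234 18.4055 26.8511 27.9976 18.8508 13.9885] k=[4 19 26 31 20 14]
t=13: x=[4.8014 17.5196 25.2755 29.6759 20.8010 15.1089] k=[2 18 24 27 20 10]
t=14: x=[3.0245 16.4037 23.2291 26.1595 20.1511 11.2870] k=[7 18 28 30 25 10]
t=15: x=[7.2896 17.0962 26.7723 29.3962 24.6563 11.7030] k=[12 21 30 25 25 15]
t=16: x=[11.8069 20.0638 28.2701 25.3604 24.6563 16.4768] k=[10 20 33 21 29 15]
t=17: x=[10.0112 19.3308 30.3612 22.5637 27.7361 16.8082] k=[10 15 28 20 27 22]
t=18: x=[9.6377 14.9049 25.7480 21.1654 26.5208 23.2931] k=[15 16 21 18 29 26]

0.1812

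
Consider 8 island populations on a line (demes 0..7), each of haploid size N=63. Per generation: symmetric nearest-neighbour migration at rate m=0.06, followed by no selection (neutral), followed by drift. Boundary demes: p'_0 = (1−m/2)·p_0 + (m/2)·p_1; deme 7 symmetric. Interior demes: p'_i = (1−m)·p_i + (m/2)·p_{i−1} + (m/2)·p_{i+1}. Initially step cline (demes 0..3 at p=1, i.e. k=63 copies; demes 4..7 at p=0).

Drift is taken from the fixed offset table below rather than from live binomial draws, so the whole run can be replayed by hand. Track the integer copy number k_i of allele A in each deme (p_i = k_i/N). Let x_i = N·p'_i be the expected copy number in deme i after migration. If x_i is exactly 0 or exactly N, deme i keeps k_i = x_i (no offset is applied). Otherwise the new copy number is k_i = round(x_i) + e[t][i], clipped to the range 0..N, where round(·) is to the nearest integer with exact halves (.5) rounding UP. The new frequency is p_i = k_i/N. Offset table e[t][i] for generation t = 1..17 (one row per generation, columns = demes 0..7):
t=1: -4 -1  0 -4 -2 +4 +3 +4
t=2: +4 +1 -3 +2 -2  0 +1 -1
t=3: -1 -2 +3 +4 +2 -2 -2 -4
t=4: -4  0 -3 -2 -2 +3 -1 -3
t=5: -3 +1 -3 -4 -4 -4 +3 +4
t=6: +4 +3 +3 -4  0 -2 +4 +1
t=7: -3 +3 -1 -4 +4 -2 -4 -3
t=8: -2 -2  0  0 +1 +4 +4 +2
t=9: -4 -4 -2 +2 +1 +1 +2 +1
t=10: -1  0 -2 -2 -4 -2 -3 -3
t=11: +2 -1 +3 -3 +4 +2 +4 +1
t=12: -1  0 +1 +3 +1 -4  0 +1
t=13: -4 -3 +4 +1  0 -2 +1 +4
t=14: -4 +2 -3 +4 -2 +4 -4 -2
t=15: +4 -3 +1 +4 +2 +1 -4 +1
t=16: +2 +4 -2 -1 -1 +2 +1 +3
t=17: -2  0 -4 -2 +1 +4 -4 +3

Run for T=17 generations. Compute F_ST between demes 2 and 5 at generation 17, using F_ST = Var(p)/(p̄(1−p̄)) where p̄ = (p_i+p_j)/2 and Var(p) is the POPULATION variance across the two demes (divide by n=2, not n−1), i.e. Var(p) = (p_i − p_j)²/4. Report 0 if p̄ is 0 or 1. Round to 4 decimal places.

t=0: k=[63 63 63 63 0 0 0 0]
t=1: x=[63.0000 63.0000 63.0000 61.1100 1.8900 0.0000 0.0000 0.0000] k=[63 63 63 57 0 0 0 0]
t=2: x=[63.0000 63.0000 62.8200 55.4700 1.7100 0.0000 0.0000 0.0000] k=[63 63 60 57 0 0 0 0]
t=3: x=[63.0000 62.9100 60.0000 55.3800 1.7100 0.0000 0.0000 0.0000] k=[63 61 63 59 4 0 0 0]
t=4: x=[62.9400 61.1200 62.8200 57.4700 5.5300 0.1200 0.0000 0.0000] k=[59 61 60 55 4 3 0 0]
t=5: x=[59.0600 60.9100 59.8800 53.6200 5.5000 2.9400 0.0900 0.0000] k=[56 62 57 50 2 0 3 0]
t=6: x=[56.1800 61.6700 56.9400 48.7700 3.3800 0.1500 2.8200 0.0900] k=[60 63 60 45 3 0 7 1]
t=7: x=[60.0900 62.8200 59.6400 44.1900 4.1700 0.3000 6.6100 1.1800] k=[57 63 59 40 8 0 3 0]
t=8: x=[57.1800 62.7000 58.5500 39.6100 8.7200 0.3300 2.8200 0.0900] k=[55 61 59 40 10 4 7 2]
t=9: x=[55.1800 60.7600 58.4900 39.6700 10.7200 4.2700 6.7600 2.1500] k=[51 57 56 42 12 5 9 3]
t=10: x=[51.1800 56.7900 55.6100 41.5200 12.6900 5.3300 8.7000 3.1800] k=[50 57 54 40 9 3 6 0]
t=11: x=[50.2100 56.7000 53.6700 39.4900 9.7500 3.2700 5.7300 0.1800] k=[52 56 57 36 14 5 10 1]
t=12: x=[52.1200 55.9100 56.3400 35.9700 14.3900 5.4200 9.5800 1.2700] k=[51 56 57 39 15 1 10 2]
t=13: x=[51.1500 55.8800 56.4300 38.8200 15.3000 1.6900 9.4900 2.2400] k=[47 53 60 40 15 0 10 6]
t=14: x=[47.1800 53.0300 59.1900 39.8500 15.3000 0.7500 9.5800 6.1200] k=[43 55 56 44 13 5 6 4]
t=15: x=[43.3600 54.6700 55.6100 43.4300 13.6900 5.2700 5.9100 4.0600] k=[47 52 57 47 16 6 2 5]
t=16: x=[47.1500 52.0000 56.5500 46.3700 16.6300 6.1800 2.2100 4.9100] k=[49 56 55 45 16 8 3 8]
t=17: x=[49.2100 55.7600 54.7300 44.4300 16.6300 8.0900 3.3000 7.8500] k=[47 56 51 42 18 12 0 11]

0.3832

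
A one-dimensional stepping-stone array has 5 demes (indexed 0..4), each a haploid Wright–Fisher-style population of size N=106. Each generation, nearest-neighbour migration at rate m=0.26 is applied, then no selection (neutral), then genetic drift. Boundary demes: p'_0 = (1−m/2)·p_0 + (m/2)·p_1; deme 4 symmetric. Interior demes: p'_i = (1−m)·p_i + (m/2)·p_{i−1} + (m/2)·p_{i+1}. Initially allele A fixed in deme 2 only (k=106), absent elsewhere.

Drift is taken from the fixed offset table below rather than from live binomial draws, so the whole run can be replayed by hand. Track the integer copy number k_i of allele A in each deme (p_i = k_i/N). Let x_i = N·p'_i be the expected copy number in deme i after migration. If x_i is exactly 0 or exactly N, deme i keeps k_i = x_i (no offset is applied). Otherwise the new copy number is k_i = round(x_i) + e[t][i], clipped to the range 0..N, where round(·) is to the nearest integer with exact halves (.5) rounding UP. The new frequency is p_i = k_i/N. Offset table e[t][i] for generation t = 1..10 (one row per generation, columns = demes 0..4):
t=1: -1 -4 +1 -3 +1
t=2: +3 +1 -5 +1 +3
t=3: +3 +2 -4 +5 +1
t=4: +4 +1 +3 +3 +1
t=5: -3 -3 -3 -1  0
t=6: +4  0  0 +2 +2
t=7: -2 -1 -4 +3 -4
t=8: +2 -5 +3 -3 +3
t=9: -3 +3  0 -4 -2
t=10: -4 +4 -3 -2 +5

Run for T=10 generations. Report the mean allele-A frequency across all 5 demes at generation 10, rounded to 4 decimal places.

0.2000

t=0: k=[0 0 106 0 0]
t=1: x=[0.0000 13.7800 78.4400 13.7800 0.0000] k=[0 10 79 11 0]
t=2: x=[1.3000 17.6700 61.1900 18.4100 1.4300] k=[4 19 56 19 4]
t=3: x=[5.9500 21.8600 46.3800 21.8600 5.9500] k=[9 24 42 27 7]
t=4: x=[10.9500 24.3900 37.7100 26.3500 9.6000] k=[15 25 41 29 11]
t=5: x=[16.3000 25.7800 37.3600 28.2200 13.3400] k=[13 23 34 27 13]
t=6: x=[14.3000 23.1300 31.6600 26.0900 14.8200] k=[18 23 32 28 17]
t=7: x=[18.6500 23.5200 30.3100 27.0900 18.4300] k=[17 23 26 30 14]
t=8: x=[17.7800 22.6100 26.1300 27.4000 16.0800] k=[20 18 29 24 19]
t=9: x=[19.7400 19.6900 26.9200 24.0000 19.6500] k=[17 23 27 20 18]
t=10: x=[17.7800 22.7400 25.5700 20.6500 18.2600] k=[14 27 23 19 23]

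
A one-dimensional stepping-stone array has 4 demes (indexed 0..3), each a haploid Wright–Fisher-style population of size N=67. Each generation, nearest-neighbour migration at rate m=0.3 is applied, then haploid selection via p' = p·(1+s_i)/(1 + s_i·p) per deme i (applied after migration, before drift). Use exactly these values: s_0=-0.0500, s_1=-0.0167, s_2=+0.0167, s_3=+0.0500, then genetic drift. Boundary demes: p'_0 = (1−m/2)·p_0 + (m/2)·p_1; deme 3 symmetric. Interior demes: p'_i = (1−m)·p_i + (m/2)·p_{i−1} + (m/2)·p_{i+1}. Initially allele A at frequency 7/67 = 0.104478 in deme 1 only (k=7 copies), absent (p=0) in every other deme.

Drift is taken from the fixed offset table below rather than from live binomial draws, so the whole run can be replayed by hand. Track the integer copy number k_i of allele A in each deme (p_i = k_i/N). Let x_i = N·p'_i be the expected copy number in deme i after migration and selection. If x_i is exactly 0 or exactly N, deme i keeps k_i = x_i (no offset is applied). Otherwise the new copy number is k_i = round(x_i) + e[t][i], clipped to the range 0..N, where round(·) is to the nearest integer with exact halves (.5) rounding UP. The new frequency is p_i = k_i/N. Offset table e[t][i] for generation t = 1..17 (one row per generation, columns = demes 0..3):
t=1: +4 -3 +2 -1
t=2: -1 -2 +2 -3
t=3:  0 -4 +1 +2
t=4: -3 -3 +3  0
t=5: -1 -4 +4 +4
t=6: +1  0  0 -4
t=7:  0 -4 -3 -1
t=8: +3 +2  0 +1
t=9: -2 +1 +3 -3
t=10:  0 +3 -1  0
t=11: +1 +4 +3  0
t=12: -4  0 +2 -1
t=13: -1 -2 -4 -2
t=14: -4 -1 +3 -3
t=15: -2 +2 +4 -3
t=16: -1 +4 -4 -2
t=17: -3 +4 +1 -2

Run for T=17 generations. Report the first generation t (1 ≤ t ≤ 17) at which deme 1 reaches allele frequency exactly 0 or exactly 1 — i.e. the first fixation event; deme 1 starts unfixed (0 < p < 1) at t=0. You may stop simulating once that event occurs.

3

t=0: k=[0 7 0 0]
t=1: x=[0.9983 4.8241 1.0673 0.0000] k=[5 2 3 0]
t=2: x=[4.3372 2.5582 2.4386 0.4723] k=[3 1 4 0]
t=3: x=[2.5702 1.7215 2.9971 0.6297] k=[3 0 4 3]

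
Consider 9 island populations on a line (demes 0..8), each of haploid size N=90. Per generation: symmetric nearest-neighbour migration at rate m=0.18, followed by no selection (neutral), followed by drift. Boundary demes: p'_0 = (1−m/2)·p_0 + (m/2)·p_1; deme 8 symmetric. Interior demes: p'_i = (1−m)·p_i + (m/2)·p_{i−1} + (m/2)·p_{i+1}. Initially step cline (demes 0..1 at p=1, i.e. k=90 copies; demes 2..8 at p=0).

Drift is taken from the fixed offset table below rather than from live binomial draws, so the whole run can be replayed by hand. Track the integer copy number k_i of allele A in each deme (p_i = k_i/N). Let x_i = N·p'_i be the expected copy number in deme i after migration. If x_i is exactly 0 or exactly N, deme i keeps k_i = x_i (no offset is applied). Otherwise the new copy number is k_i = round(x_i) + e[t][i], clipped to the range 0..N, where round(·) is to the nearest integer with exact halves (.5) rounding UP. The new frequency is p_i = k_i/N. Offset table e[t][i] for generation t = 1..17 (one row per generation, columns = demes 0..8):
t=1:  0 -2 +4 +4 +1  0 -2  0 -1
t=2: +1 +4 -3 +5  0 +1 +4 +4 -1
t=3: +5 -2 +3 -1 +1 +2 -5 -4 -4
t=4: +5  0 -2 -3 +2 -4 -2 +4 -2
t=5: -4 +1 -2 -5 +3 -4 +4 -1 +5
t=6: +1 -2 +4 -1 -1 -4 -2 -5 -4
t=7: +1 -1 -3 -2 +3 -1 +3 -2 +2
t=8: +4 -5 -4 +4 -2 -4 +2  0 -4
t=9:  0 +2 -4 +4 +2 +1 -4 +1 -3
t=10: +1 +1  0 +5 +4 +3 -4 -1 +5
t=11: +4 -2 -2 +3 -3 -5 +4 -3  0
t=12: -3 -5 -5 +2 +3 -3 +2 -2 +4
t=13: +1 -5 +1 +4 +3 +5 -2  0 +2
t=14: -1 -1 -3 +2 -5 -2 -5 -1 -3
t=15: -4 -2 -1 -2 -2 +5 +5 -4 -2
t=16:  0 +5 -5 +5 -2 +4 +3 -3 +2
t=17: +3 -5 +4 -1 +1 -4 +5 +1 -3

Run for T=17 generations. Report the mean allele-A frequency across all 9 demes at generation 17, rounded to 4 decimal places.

0.2407

t=0: k=[90 90 0 0 0 0 0 0 0]
t=1: x=[90.0000 81.9000 8.1000 0.0000 0.0000 0.0000 0.0000 0.0000 0.0000] k=[90 80 12 0 0 0 0 0 0]
t=2: x=[89.1000 74.7800 17.0400 1.0800 0.0000 0.0000 0.0000 0.0000 0.0000] k=[90 79 14 6 0 0 0 0 0]
t=3: x=[89.0100 74.1400 19.1300 6.1800 0.5400 0.0000 0.0000 0.0000 0.0000] k=[90 72 22 5 2 0 0 0 0]
t=4: x=[88.3800 69.1200 24.9700 6.2600 2.0900 0.1800 0.0000 0.0000 0.0000] k=[90 69 23 3 4 0 0 0 0]
t=5: x=[88.1100 66.7500 25.3400 4.8900 3.5500 0.3600 0.0000 0.0000 0.0000] k=[84 68 23 0 7 0 0 0 0]
t=6: x=[82.5600 65.3900 24.9800 2.7000 5.7400 0.6300 0.0000 0.0000 0.0000] k=[84 63 29 2 5 0 0 0 0]
t=7: x=[82.1100 61.8300 29.6300 4.7000 4.2800 0.4500 0.0000 0.0000 0.0000] k=[83 61 27 3 7 0 0 0 0]
t=8: x=[81.0200 59.9200 27.9000 5.5200 6.0100 0.6300 0.0000 0.0000 0.0000] k=[85 55 24 10 4 0 0 0 0]
t=9: x=[82.3000 54.9100 25.5300 10.7200 4.1800 0.3600 0.0000 0.0000 0.0000] k=[82 57 22 15 6 1 0 0 0]
t=10: x=[79.7500 56.1000 24.5200 14.8200 6.3600 1.3600 0.0900 0.0000 0.0000] k=[81 57 25 20 10 4 0 0 0]
t=11: x=[78.8400 56.2800 27.4300 19.5500 10.3600 4.1800 0.3600 0.0000 0.0000] k=[83 54 25 23 7 0 4 0 0]
t=12: x=[80.3900 54.0000 27.4300 21.7400 7.8100 0.9900 3.2800 0.3600 0.0000] k=[77 49 22 24 11 0 5 0 0]
t=13: x=[74.4800 49.0900 24.6100 22.6500 11.1800 1.4400 4.1000 0.4500 0.0000] k=[75 44 26 27 14 6 2 0 0]
t=14: x=[72.2100 45.1700 27.7100 25.7400 14.4500 6.3600 2.1800 0.1800 0.0000] k=[71 44 25 28 9 4 0 0 0]
t=15: x=[68.5700 44.7200 26.9800 26.0200 10.2600 4.0900 0.3600 0.0000 0.0000] k=[65 43 26 24 8 9 5 0 0]
t=16: x=[63.0200 43.4500 27.3500 22.7400 9.5300 8.5500 4.9100 0.4500 0.0000] k=[63 48 22 28 8 13 8 0 0]
t=17: x=[61.6500 47.0100 24.8800 25.6600 10.2500 12.1000 7.7300 0.7200 0.0000] k=[65 42 29 25 11 8 13 2 0]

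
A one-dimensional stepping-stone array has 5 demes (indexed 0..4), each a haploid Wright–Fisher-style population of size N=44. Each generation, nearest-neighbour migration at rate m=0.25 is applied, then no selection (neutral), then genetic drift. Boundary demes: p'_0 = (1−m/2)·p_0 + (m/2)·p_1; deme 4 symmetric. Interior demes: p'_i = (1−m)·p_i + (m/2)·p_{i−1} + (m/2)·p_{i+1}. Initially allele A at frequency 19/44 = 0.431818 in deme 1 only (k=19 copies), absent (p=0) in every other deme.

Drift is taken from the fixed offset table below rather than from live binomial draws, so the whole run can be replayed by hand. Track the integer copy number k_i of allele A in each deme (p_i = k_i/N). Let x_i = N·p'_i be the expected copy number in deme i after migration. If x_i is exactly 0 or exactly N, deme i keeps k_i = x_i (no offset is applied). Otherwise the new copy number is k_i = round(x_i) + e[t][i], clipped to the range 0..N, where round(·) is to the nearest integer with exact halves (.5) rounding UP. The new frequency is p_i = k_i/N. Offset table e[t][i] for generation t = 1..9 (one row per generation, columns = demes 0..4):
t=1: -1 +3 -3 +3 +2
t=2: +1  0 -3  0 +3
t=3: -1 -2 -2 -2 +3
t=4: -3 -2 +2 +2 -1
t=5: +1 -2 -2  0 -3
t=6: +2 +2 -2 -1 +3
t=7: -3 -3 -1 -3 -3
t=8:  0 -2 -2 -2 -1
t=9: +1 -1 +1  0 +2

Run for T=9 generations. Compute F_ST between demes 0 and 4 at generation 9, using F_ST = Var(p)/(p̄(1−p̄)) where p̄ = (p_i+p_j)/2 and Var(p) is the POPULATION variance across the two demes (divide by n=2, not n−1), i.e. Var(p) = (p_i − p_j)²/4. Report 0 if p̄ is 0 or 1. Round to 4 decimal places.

t=0: k=[0 19 0 0 0]
t=1: x=[2.3750 14.2500 2.3750 0.0000 0.0000] k=[1 17 0 0 0]
t=2: x=[3.0000 12.8750 2.1250 0.0000 0.0000] k=[4 13 0 0 0]
t=3: x=[5.1250 10.2500 1.6250 0.0000 0.0000] k=[4 8 0 0 0]
t=4: x=[4.5000 6.5000 1.0000 0.0000 0.0000] k=[2 5 3 0 0]
t=5: x=[2.3750 4.3750 2.8750 0.3750 0.0000] k=[3 2 1 0 0]
t=6: x=[2.8750 2.0000 1.0000 0.1250 0.0000] k=[5 4 0 0 0]
t=7: x=[4.8750 3.6250 0.5000 0.0000 0.0000] k=[2 1 0 0 0]
t=8: x=[1.8750 1.0000 0.1250 0.0000 0.0000] k=[2 0 0 0 0]
t=9: x=[1.7500 0.2500 0.0000 0.0000 0.0000] k=[3 0 0 0 0]

0.0353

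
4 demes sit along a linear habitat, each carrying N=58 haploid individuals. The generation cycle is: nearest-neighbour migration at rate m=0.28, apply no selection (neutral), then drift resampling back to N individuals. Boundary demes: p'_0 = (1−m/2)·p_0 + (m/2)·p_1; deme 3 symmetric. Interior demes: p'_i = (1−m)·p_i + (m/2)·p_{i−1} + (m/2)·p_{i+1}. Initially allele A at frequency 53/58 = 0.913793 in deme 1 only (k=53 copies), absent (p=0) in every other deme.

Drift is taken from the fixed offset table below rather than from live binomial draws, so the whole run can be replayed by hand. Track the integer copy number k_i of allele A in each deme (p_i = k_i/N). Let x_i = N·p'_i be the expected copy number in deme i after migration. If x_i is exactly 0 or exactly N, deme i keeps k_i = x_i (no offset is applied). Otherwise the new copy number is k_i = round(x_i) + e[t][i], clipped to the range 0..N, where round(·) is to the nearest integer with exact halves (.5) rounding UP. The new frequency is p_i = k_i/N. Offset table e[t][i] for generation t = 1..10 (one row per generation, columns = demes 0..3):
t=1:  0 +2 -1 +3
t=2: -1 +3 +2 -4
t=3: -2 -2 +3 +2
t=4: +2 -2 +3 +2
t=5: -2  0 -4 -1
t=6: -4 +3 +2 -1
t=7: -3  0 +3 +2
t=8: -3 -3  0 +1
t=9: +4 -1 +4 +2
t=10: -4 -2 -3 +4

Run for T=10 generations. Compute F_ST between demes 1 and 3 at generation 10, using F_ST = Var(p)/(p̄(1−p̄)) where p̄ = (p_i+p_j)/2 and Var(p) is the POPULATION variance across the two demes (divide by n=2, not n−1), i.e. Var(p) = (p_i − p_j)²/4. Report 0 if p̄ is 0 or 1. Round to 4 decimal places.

0.0359

t=0: k=[0 53 0 0]
t=1: x=[7.4200 38.1600 7.4200 0.0000] k=[7 40 6 0]
t=2: x=[11.6200 30.6200 9.9200 0.8400] k=[11 34 12 0]
t=3: x=[14.2200 27.7000 13.4000 1.6800] k=[12 26 16 4]
t=4: x=[13.9600 22.6400 15.7200 5.6800] k=[16 21 19 8]
t=5: x=[16.7000 20.0200 17.7400 9.5400] k=[15 20 14 9]
t=6: x=[15.7000 18.4600 14.1400 9.7000] k=[12 21 16 9]
t=7: x=[13.2600 19.0400 15.7200 9.9800] k=[10 19 19 12]
t=8: x=[11.2600 17.7400 18.0200 12.9800] k=[8 15 18 14]
t=9: x=[8.9800 14.4400 17.0200 14.5600] k=[13 13 21 17]
t=10: x=[13.0000 14.1200 19.3200 17.5600] k=[9 12 16 22]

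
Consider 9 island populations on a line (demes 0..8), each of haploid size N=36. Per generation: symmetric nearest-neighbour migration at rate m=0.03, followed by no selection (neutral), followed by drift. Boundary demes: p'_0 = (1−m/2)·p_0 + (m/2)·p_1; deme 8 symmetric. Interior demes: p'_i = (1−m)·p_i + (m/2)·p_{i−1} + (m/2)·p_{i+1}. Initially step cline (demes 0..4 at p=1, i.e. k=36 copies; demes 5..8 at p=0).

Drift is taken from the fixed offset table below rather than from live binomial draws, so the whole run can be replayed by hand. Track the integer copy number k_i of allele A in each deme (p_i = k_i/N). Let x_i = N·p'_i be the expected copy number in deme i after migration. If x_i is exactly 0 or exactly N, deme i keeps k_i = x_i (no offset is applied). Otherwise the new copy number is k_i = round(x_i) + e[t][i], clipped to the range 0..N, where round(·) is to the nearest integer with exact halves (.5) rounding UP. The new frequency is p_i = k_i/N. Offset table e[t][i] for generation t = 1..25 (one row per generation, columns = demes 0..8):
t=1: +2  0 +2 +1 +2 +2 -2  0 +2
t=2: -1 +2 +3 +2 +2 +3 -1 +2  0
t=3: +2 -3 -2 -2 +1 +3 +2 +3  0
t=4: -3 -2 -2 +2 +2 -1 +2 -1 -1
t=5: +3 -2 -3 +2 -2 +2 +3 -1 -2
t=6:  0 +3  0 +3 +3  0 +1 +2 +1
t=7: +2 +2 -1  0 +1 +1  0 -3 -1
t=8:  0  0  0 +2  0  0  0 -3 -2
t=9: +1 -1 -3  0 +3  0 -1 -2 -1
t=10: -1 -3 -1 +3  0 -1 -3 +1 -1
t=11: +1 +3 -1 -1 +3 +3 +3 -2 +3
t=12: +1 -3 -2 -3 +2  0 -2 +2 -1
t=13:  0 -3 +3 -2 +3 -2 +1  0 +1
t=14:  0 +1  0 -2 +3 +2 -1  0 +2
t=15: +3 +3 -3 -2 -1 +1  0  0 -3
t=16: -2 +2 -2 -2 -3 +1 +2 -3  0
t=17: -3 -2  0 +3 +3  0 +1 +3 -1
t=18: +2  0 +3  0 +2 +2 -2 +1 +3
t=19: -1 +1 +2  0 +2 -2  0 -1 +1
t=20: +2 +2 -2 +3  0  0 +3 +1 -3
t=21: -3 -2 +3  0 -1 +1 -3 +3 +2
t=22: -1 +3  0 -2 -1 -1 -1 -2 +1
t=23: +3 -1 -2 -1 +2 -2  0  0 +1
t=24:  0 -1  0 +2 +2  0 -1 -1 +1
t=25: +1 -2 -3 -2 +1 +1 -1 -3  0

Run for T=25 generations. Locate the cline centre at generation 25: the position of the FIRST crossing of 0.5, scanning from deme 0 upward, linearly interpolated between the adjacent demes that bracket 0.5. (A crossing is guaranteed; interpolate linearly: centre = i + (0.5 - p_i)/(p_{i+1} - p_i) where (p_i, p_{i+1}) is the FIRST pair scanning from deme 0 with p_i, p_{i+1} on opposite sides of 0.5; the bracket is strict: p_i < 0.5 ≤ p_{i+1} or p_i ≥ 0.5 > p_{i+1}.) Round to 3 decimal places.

4.818

t=0: k=[36 36 36 36 36 0 0 0 0]
t=1: x=[36.0000 36.0000 36.0000 36.0000 35.4600 0.5400 0.0000 0.0000 0.0000] k=[36 36 36 36 36 3 0 0 0]
t=2: x=[36.0000 36.0000 36.0000 36.0000 35.5050 3.4500 0.0450 0.0000 0.0000] k=[36 36 36 36 36 6 0 0 0]
t=3: x=[36.0000 36.0000 36.0000 36.0000 35.5500 6.3600 0.0900 0.0000 0.0000] k=[36 36 36 36 36 9 2 0 0]
t=4: x=[36.0000 36.0000 36.0000 36.0000 35.5950 9.3000 2.0750 0.0300 0.0000] k=[36 36 36 36 36 8 4 0 0]
t=5: x=[36.0000 36.0000 36.0000 36.0000 35.5800 8.3600 4.0000 0.0600 0.0000] k=[36 36 36 36 34 10 7 0 0]
t=6: x=[36.0000 36.0000 36.0000 35.9700 33.6700 10.3150 6.9400 0.1050 0.0000] k=[36 36 36 36 36 10 8 2 0]
t=7: x=[36.0000 36.0000 36.0000 36.0000 35.6100 10.3600 7.9400 2.0600 0.0300] k=[36 36 36 36 36 11 8 0 0]
t=8: x=[36.0000 36.0000 36.0000 36.0000 35.6250 11.3300 7.9250 0.1200 0.0000] k=[36 36 36 36 36 11 8 0 0]
t=9: x=[36.0000 36.0000 36.0000 36.0000 35.6250 11.3300 7.9250 0.1200 0.0000] k=[36 36 36 36 36 11 7 0 0]
t=10: x=[36.0000 36.0000 36.0000 36.0000 35.6250 11.3150 6.9550 0.1050 0.0000] k=[36 36 36 36 36 10 4 1 0]
t=11: x=[36.0000 36.0000 36.0000 36.0000 35.6100 10.3000 4.0450 1.0300 0.0150] k=[36 36 36 36 36 13 7 0 3]
t=12: x=[36.0000 36.0000 36.0000 36.0000 35.6550 13.2550 6.9850 0.1500 2.9550] k=[36 36 36 36 36 13 5 2 2]
t=13: x=[36.0000 36.0000 36.0000 36.0000 35.6550 13.2250 5.0750 2.0450 2.0000] k=[36 36 36 36 36 11 6 2 3]
t=14: x=[36.0000 36.0000 36.0000 36.0000 35.6250 11.3000 6.0150 2.0750 2.9850] k=[36 36 36 36 36 13 5 2 5]
t=15: x=[36.0000 36.0000 36.0000 36.0000 35.6550 13.2250 5.0750 2.0900 4.9550] k=[36 36 36 36 35 14 5 2 2]
t=16: x=[36.0000 36.0000 36.0000 35.9850 34.7000 14.1800 5.0900 2.0450 2.0000] k=[36 36 36 34 32 15 7 0 2]
t=17: x=[36.0000 36.0000 35.9700 34.0000 31.7750 15.1350 7.0150 0.1350 1.9700] k=[36 36 36 36 35 15 8 3 1]
t=18: x=[36.0000 36.0000 36.0000 35.9850 34.7150 15.1950 8.0300 3.0450 1.0300] k=[36 36 36 36 36 17 6 4 4]
t=19: x=[36.0000 36.0000 36.0000 36.0000 35.7150 17.1200 6.1350 4.0300 4.0000] k=[36 36 36 36 36 15 6 3 5]
t=20: x=[36.0000 36.0000 36.0000 36.0000 35.6850 15.1800 6.0900 3.0750 4.9700] k=[36 36 36 36 36 15 9 4 2]
t=21: x=[36.0000 36.0000 36.0000 36.0000 35.6850 15.2250 9.0150 4.0450 2.0300] k=[36 36 36 36 35 16 6 7 4]
t=22: x=[36.0000 36.0000 36.0000 35.9850 34.7300 16.1350 6.1650 6.9400 4.0450] k=[36 36 36 34 34 15 5 5 5]
t=23: x=[36.0000 36.0000 35.9700 34.0300 33.7150 15.1350 5.1500 5.0000 5.0000] k=[36 36 34 33 36 13 5 5 6]
t=24: x=[36.0000 35.9700 34.0150 33.0600 35.6100 13.2250 5.1200 5.0150 5.9850] k=[36 35 34 35 36 13 4 4 7]
t=25: x=[35.9850 35.0000 34.0300 35.0000 35.6400 13.2100 4.1350 4.0450 6.9550] k=[36 33 31 33 36 14 3 1 7]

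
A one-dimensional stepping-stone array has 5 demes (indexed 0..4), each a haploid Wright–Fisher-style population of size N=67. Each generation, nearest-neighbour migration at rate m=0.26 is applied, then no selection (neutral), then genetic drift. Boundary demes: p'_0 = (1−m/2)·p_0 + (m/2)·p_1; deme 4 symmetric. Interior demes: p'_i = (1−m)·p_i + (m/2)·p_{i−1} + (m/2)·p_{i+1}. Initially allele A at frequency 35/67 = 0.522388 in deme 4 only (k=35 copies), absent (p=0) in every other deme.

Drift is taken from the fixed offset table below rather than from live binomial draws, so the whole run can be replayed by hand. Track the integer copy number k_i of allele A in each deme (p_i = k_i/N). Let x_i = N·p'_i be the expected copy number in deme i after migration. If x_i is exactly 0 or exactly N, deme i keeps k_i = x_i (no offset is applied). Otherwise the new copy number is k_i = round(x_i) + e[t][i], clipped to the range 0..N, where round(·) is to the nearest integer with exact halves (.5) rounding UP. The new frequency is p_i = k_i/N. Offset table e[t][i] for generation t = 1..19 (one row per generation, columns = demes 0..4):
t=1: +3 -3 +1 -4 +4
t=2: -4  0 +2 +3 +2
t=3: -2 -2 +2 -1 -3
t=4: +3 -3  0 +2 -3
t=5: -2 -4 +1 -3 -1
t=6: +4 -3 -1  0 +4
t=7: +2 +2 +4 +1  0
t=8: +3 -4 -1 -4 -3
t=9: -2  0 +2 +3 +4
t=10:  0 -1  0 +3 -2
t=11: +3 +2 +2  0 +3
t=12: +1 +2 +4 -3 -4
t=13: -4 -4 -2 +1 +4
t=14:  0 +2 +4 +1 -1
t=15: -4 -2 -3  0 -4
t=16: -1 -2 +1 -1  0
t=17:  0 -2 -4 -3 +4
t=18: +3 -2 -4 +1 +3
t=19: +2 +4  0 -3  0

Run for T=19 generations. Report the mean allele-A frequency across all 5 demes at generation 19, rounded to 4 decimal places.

0.1224

t=0: k=[0 0 0 0 35]
t=1: x=[0.0000 0.0000 0.0000 4.5500 30.4500] k=[0 0 0 1 34]
t=2: x=[0.0000 0.0000 0.1300 5.1600 29.7100] k=[0 0 2 8 32]
t=3: x=[0.0000 0.2600 2.5200 10.3400 28.8800] k=[0 0 5 9 26]
t=4: x=[0.0000 0.6500 4.8700 10.6900 23.7900] k=[0 0 5 13 21]
t=5: x=[0.0000 0.6500 5.3900 13.0000 19.9600] k=[0 0 6 10 19]
t=6: x=[0.0000 0.7800 5.7400 10.6500 17.8300] k=[0 0 5 11 22]
t=7: x=[0.0000 0.6500 5.1300 11.6500 20.5700] k=[0 3 9 13 21]
t=8: x=[0.3900 3.3900 8.7400 13.5200 19.9600] k=[3 0 8 10 17]
t=9: x=[2.6100 1.4300 7.2200 10.6500 16.0900] k=[1 1 9 14 20]
t=10: x=[1.0000 2.0400 8.6100 14.1300 19.2200] k=[1 1 9 17 17]
t=11: x=[1.0000 2.0400 9.0000 15.9600 17.0000] k=[4 4 11 16 20]
t=12: x=[4.0000 4.9100 10.7400 15.8700 19.4800] k=[5 7 15 13 15]
t=13: x=[5.2600 7.7800 13.7000 13.5200 14.7400] k=[1 4 12 15 19]
t=14: x=[1.3900 4.6500 11.3500 15.1300 18.4800] k=[1 7 15 16 17]
t=15: x=[1.7800 7.2600 14.0900 16.0000 16.8700] k=[0 5 11 16 13]
t=16: x=[0.6500 5.1300 10.8700 14.9600 13.3900] k=[0 3 12 14 13]
t=17: x=[0.3900 3.7800 11.0900 13.6100 13.1300] k=[0 2 7 11 17]
t=18: x=[0.2600 2.3900 6.8700 11.2600 16.2200] k=[3 0 3 12 19]
t=19: x=[2.6100 0.7800 3.7800 11.7400 18.0900] k=[5 5 4 9 18]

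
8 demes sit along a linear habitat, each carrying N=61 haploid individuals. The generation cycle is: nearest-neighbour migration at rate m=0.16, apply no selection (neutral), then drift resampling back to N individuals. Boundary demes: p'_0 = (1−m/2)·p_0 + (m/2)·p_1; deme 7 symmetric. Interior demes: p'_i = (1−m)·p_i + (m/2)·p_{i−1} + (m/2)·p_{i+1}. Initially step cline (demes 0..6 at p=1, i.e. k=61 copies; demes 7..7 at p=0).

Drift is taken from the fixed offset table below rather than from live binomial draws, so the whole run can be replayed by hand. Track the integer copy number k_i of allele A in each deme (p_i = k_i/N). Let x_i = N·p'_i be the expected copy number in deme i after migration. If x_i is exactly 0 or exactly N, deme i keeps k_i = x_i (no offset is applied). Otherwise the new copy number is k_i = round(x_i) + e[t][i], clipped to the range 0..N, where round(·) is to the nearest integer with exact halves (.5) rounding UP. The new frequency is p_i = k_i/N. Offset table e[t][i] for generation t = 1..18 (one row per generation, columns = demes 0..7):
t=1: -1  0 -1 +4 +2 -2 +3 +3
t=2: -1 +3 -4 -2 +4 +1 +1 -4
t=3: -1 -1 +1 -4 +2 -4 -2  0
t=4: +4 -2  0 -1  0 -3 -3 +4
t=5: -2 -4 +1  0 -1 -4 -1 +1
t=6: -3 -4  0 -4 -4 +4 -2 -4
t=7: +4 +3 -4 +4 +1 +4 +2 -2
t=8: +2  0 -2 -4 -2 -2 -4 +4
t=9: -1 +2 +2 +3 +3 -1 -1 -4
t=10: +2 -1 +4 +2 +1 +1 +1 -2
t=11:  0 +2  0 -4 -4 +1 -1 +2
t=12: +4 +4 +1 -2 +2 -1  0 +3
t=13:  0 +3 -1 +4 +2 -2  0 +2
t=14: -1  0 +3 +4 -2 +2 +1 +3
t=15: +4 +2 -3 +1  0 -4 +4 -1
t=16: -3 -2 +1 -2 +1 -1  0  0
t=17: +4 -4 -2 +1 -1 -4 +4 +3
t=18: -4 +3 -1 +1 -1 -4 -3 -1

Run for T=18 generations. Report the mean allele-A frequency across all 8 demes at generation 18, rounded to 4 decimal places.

0.8443

t=0: k=[61 61 61 61 61 61 61 0]
t=1: x=[61.0000 61.0000 61.0000 61.0000 61.0000 61.0000 56.1200 4.8800] k=[61 61 61 61 61 61 59 8]
t=2: x=[61.0000 61.0000 61.0000 61.0000 61.0000 60.8400 55.0800 12.0800] k=[61 61 61 61 61 61 56 8]
t=3: x=[61.0000 61.0000 61.0000 61.0000 61.0000 60.6000 52.5600 11.8400] k=[61 61 61 61 61 57 51 12]
t=4: x=[61.0000 61.0000 61.0000 61.0000 60.6800 56.8400 48.3600 15.1200] k=[61 61 61 61 61 54 45 19]
t=5: x=[61.0000 61.0000 61.0000 61.0000 60.4400 53.8400 43.6400 21.0800] k=[61 61 61 61 59 50 43 22]
t=6: x=[61.0000 61.0000 61.0000 60.8400 58.4400 50.1600 41.8800 23.6800] k=[61 61 61 57 54 54 40 20]
t=7: x=[61.0000 61.0000 60.6800 57.0800 54.2400 52.8800 39.5200 21.6000] k=[61 61 57 61 55 57 42 20]
t=8: x=[61.0000 60.6800 57.6400 60.2000 55.6400 55.6400 41.4400 21.7600] k=[61 61 56 56 54 54 37 26]
t=9: x=[61.0000 60.6000 56.4000 55.8400 54.1600 52.6400 37.4800 26.8800] k=[61 61 58 59 57 52 36 23]
t=10: x=[61.0000 60.7600 58.3200 58.7600 56.7600 51.1200 36.2400 24.0400] k=[61 60 61 61 58 52 37 22]
t=11: x=[60.9200 60.1600 60.9200 60.7600 57.7600 51.2800 37.0000 23.2000] k=[61 61 61 57 54 52 36 25]
t=12: x=[61.0000 61.0000 60.6800 57.0800 54.0800 50.8800 36.4000 25.8800] k=[61 61 61 55 56 50 36 29]
t=13: x=[61.0000 61.0000 60.5200 55.5600 55.4400 49.3600 36.5600 29.5600] k=[61 61 60 60 57 47 37 32]
t=14: x=[61.0000 60.9200 60.0800 59.7600 56.4400 47.0000 37.4000 32.4000] k=[61 61 61 61 54 49 38 35]
t=15: x=[61.0000 61.0000 61.0000 60.4400 54.1600 48.5200 38.6400 35.2400] k=[61 61 61 61 54 45 43 34]
t=16: x=[61.0000 61.0000 61.0000 60.4400 53.8400 45.5600 42.4400 34.7200] k=[61 61 61 58 55 45 42 35]
t=17: x=[61.0000 61.0000 60.7600 58.0000 54.4400 45.5600 41.6800 35.5600] k=[61 61 59 59 53 42 46 39]
t=18: x=[61.0000 60.8400 59.1600 58.5200 52.6000 43.2000 45.1200 39.5600] k=[61 61 58 60 52 39 42 39]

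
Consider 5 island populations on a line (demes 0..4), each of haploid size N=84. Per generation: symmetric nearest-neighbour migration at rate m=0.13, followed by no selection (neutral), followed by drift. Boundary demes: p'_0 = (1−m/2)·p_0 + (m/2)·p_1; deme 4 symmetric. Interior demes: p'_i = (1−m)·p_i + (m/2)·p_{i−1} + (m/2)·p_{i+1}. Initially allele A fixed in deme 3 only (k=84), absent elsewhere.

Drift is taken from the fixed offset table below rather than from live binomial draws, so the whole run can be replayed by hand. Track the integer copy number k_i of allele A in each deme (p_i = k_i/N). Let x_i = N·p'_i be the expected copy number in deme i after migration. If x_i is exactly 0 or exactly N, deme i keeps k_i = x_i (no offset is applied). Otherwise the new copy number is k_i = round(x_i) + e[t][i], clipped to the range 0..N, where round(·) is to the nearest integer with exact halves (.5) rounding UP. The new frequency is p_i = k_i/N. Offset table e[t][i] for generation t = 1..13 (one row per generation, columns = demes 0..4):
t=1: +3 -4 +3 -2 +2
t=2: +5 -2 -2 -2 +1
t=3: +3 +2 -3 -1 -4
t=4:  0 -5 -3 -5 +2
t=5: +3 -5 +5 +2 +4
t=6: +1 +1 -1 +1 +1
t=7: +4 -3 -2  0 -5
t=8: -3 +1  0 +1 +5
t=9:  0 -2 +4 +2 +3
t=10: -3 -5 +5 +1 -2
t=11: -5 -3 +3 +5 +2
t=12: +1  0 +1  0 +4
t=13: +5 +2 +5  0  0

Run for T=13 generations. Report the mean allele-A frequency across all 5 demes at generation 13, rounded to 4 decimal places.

t=0: k=[0 0 0 84 0]
t=1: x=[0.0000 0.0000 5.4600 73.0800 5.4600] k=[0 0 8 71 7]
t=2: x=[0.0000 0.5200 11.5750 62.7450 11.1600] k=[0 0 10 61 12]
t=3: x=[0.0000 0.6500 12.6650 54.5000 15.1850] k=[0 3 10 54 11]
t=4: x=[0.1950 3.2600 12.4050 48.3450 13.7950] k=[0 0 9 43 16]
t=5: x=[0.0000 0.5850 10.6250 39.0350 17.7550] k=[0 0 16 41 22]
t=6: x=[0.0000 1.0400 16.5850 38.1400 23.2350] k=[0 2 16 39 24]
t=7: x=[0.1300 2.7800 16.5850 36.5300 24.9750] k=[4 0 15 37 20]
t=8: x=[3.7400 1.2350 15.4550 34.4650 21.1050] k=[1 2 15 35 26]
t=9: x=[1.0650 2.7800 15.4550 33.1150 26.5850] k=[1 1 19 35 30]
t=10: x=[1.0000 2.1700 18.8700 33.6350 30.3250] k=[0 0 24 35 28]
t=11: x=[0.0000 1.5600 23.1550 33.8300 28.4550] k=[0 0 26 39 30]
t=12: x=[0.0000 1.6900 25.1550 37.5700 30.5850] k=[0 2 26 38 35]
t=13: x=[0.1300 3.4300 25.2200 37.0250 35.1950] k=[5 5 30 37 35]

0.2667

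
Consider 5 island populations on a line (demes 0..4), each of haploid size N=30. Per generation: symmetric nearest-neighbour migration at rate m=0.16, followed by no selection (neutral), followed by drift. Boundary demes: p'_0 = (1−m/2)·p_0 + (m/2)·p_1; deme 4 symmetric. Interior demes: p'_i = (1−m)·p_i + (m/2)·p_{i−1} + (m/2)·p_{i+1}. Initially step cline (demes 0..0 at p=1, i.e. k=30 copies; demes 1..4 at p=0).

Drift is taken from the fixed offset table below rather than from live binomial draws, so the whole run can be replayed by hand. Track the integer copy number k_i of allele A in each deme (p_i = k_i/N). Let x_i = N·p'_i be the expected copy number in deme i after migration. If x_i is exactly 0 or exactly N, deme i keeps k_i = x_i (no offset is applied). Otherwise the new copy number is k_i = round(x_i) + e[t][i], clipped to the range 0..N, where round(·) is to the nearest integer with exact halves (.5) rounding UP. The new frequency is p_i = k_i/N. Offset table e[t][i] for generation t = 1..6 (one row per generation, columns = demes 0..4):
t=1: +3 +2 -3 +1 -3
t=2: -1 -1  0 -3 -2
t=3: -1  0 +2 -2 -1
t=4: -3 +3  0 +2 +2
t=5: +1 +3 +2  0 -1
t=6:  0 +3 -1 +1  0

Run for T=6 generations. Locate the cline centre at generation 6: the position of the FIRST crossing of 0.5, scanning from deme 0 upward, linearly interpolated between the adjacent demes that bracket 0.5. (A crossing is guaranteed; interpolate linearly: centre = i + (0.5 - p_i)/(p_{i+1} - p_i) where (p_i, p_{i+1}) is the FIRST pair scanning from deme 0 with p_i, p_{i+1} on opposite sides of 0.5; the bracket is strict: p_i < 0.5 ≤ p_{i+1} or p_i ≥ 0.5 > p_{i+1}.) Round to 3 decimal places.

1.083

t=0: k=[30 0 0 0 0]
t=1: x=[27.6000 2.4000 0.0000 0.0000 0.0000] k=[30 4 0 0 0]
t=2: x=[27.9200 5.7600 0.3200 0.0000 0.0000] k=[27 5 0 0 0]
t=3: x=[25.2400 6.3600 0.4000 0.0000 0.0000] k=[24 6 2 0 0]
t=4: x=[22.5600 7.1200 2.1600 0.1600 0.0000] k=[20 10 2 2 0]
t=5: x=[19.2000 10.1600 2.6400 1.8400 0.1600] k=[20 13 5 2 0]
t=6: x=[19.4400 12.9200 5.4000 2.0800 0.1600] k=[19 16 4 3 0]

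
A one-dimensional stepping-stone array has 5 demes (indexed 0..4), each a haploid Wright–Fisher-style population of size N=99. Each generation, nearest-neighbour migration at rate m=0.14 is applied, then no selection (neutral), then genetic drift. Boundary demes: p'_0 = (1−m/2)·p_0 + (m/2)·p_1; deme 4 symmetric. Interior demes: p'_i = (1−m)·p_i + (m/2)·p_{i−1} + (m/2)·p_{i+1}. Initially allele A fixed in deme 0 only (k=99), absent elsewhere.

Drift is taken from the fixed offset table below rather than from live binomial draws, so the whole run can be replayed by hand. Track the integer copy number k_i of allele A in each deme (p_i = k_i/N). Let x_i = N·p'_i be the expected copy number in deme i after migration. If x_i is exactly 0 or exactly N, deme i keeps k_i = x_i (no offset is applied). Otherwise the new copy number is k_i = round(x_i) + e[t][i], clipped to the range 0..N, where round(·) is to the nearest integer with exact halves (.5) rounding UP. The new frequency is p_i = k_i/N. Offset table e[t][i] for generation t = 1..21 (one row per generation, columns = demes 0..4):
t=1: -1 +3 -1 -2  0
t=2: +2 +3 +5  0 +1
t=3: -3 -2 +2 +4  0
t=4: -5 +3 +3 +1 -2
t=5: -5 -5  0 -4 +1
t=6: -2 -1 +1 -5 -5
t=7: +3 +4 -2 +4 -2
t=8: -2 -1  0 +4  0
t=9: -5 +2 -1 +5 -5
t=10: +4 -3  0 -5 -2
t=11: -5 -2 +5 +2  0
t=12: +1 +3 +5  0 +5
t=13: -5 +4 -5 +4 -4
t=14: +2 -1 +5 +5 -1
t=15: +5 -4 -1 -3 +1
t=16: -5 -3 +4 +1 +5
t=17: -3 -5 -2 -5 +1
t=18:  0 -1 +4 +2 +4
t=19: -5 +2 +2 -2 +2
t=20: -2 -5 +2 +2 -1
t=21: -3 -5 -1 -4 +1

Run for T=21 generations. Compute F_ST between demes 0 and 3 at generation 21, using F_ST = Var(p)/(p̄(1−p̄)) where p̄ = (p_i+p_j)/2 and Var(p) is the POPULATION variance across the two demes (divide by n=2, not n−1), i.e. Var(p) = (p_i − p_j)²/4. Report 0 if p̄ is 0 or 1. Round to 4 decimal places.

0.0171

t=0: k=[99 0 0 0 0]
t=1: x=[92.0700 6.9300 0.0000 0.0000 0.0000] k=[91 10 0 0 0]
t=2: x=[85.3300 14.9700 0.7000 0.0000 0.0000] k=[87 18 6 0 0]
t=3: x=[82.1700 21.9900 6.4200 0.4200 0.0000] k=[79 20 8 4 0]
t=4: x=[74.8700 23.2900 8.5600 4.0000 0.2800] k=[70 26 12 5 0]
t=5: x=[66.9200 28.1000 12.4900 5.1400 0.3500] k=[62 23 12 1 1]
t=6: x=[59.2700 24.9600 12.0000 1.7700 1.0000] k=[57 24 13 0 0]
t=7: x=[54.6900 25.5400 12.8600 0.9100 0.0000] k=[58 30 11 5 0]
t=8: x=[56.0400 30.6300 11.9100 5.0700 0.3500] k=[54 30 12 9 0]
t=9: x=[52.3200 30.4200 13.0500 8.5800 0.6300] k=[47 32 12 14 0]
t=10: x=[45.9500 31.6500 13.5400 12.8800 0.9800] k=[50 29 14 8 0]
t=11: x=[48.5300 29.4200 14.6300 7.8600 0.5600] k=[44 27 20 10 1]
t=12: x=[42.8100 27.7000 19.7900 10.0700 1.6300] k=[44 31 25 10 7]
t=13: x=[43.0900 31.4900 24.3700 10.8400 7.2100] k=[38 35 19 15 3]
t=14: x=[37.7900 34.0900 19.8400 14.4400 3.8400] k=[40 33 25 19 3]
t=15: x=[39.5100 32.9300 25.1400 18.3000 4.1200] k=[45 29 24 15 5]
t=16: x=[43.8800 29.7700 23.7200 14.9300 5.7000] k=[39 27 28 16 11]
t=17: x=[38.1600 27.9100 27.0900 16.4900 11.3500] k=[35 23 25 11 12]
t=18: x=[34.1600 23.9800 23.8800 12.0500 11.9300] k=[34 23 28 14 16]
t=19: x=[33.2300 24.1200 26.6700 15.1200 15.8600] k=[28 26 29 13 18]
t=20: x=[27.8600 26.3500 27.6700 14.4700 17.6500] k=[26 21 30 16 17]
t=21: x=[25.6500 21.9800 28.3900 17.0500 16.9300] k=[23 17 27 13 18]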